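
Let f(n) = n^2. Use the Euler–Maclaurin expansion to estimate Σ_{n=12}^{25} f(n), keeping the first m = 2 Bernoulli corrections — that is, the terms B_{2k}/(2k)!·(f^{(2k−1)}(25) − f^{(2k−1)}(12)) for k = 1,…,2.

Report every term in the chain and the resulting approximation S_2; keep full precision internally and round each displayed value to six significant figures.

∫_12^25 x^2 dx evaluates to 4632.33.
Endpoint term: (f(12) + f(25))/2 = (144.000 + 625.000)/2 = 384.500.
Running total after boundary: 5016.83.
k=1: B_{2}/(2)! × [f^{(1)}(25) − f^{(1)}(12)] = 1/12 × (50.0000 − 24.0000) = 2.16667.
After k=1: 5019.00.
k=2: B_{4}/(4)! × [f^{(3)}(25) − f^{(3)}(12)] = −1/720 × (0.00000 − 0.00000) = 0.00000.

S_2 ≈ 5019.00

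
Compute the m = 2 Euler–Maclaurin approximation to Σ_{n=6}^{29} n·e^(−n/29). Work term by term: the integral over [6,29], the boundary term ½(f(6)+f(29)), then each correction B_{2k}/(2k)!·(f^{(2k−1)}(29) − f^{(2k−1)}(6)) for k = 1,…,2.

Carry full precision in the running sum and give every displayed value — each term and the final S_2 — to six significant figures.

S_2 ≈ 214.247

Integral: ∫_6^29 x·e^(−x/29) dx = 206.527.
Endpoint term: (f(6) + f(29))/2 = (4.87862 + 10.6685)/2 = 7.77356.
So far: 214.301.
Order-1 term: 1/12 · (0.00000 − 0.644875) = -0.0537396.
Running total after k=1: 214.247.
Order-2 term: −1/720 · (0.000874862 − 0.00270046) = 2.53555e-06.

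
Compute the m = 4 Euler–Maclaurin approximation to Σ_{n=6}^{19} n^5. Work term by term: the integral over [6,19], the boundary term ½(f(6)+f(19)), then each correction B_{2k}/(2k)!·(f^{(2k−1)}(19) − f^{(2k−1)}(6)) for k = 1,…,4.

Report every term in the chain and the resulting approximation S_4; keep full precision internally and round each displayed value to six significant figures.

The integral term ∫_6^19 x^5 dx = 7.83320e+06.
Boundary: ½(f(6) + f(19)) = ½(7776.00 + 2.47610e+06) = 1.24194e+06.
So far: 9.07514e+06.
Correction k=1: B_{2}/2! · (f^{(1)}(19) − f^{(1)}(6)) = 1/12 · (651605 − 6480.00) = 53760.4.
Running total after k=1: 9.12890e+06.
Correction k=2: B_{4}/4! · (f^{(3)}(19) − f^{(3)}(6)) = −1/720 · (21660.0 − 2160.00) = -27.0833.
Running total after k=2: 9.12888e+06.
Correction k=3: B_{6}/6! · (f^{(5)}(19) − f^{(5)}(6)) = 1/30240 · (120.000 − 120.000) = 0.00000.
Running total after k=3: 9.12888e+06.
Correction k=4: B_{8}/8! · (f^{(7)}(19) − f^{(7)}(6)) = −1/1209600 · (0.00000 − 0.00000) = 0.00000.

S_4 ≈ 9.12888e+06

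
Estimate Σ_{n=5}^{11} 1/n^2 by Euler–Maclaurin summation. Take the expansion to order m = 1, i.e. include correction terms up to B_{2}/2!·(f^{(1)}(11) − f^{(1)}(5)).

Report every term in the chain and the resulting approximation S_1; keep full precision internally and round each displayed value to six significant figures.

Integral: ∫_5^11 1/x^2 dx = 0.109091.
Boundary: ½(f(5) + f(11)) = ½(0.0400000 + 0.00826446) = 0.0241322.
Integral + boundary = 0.133223.
Correction k=1: B_{2}/2! · (f^{(1)}(11) − f^{(1)}(5)) = 1/12 · (-0.00150263 − (-0.0160000)) = 0.00120811.

S_1 ≈ 0.134431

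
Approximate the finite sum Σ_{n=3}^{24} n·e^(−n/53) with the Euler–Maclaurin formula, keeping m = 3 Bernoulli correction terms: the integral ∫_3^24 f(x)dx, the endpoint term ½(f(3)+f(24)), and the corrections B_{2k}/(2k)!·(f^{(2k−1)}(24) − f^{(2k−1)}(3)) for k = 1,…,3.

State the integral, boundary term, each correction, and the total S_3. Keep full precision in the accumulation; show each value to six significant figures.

Integral: ∫_3^24 x·e^(−x/53) dx = 209.860.
Boundary: ½(f(3) + f(24)) = ½(2.83491 + 15.2598) = 9.04737.
Integral + boundary = 218.907.
Order-1 term: 1/12 · (0.347905 − 0.891480) = -0.0452979.
After k=1: 218.862.
Order-2 term: −1/720 · (0.000576560 − 0.000990180) = 5.74473e-07.
After k=2: 218.862.
Order-3 term: 1/30240 · (3.66417e-07 − 5.92024e-07) = -7.46053e-12.

S_3 ≈ 218.862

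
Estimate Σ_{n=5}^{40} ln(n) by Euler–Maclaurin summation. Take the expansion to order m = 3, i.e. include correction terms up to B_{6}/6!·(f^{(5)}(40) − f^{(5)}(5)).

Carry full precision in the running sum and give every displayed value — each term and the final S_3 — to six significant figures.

The integral term ∫_5^40 ln(x) dx = 104.508.
Boundary: ½(f(5) + f(40)) = ½(1.60944 + 3.68888) = 2.64916.
So far: 107.157.
Correction k=1: B_{2}/2! · (f^{(1)}(40) − f^{(1)}(5)) = 1/12 · (0.0250000 − 0.200000) = -0.0145833.
Partial sum through k=1: 107.143.
Correction k=2: B_{4}/4! · (f^{(3)}(40) − f^{(3)}(5)) = −1/720 · (3.12500e-05 − 0.0160000) = 2.21788e-05.
Partial sum through k=2: 107.143.
Correction k=3: B_{6}/6! · (f^{(5)}(40) − f^{(5)}(5)) = 1/30240 · (2.34375e-07 − 0.00768000) = -2.53961e-07.

S_3 ≈ 107.143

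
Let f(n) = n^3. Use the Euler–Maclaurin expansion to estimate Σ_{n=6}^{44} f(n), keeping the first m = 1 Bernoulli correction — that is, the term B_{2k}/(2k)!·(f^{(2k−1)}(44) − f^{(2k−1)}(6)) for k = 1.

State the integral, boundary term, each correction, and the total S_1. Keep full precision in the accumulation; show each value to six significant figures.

∫_6^44 x^3 dx evaluates to 936700.
Boundary: ½(f(6) + f(44)) = ½(216.000 + 85184.0) = 42700.0.
So far: 979400.
k=1: B_{2}/(2)! × [f^{(1)}(44) − f^{(1)}(6)] = 1/12 × (5808.00 − 108.000) = 475.000.

S_1 ≈ 979875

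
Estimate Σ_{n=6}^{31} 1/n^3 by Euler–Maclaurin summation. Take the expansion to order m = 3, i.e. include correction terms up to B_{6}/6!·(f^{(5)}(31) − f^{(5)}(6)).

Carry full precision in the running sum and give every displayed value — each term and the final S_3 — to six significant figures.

The integral term ∫_6^31 1/x^3 dx = 0.0133686.
Endpoint term: (f(6) + f(31))/2 = (0.00462963 + 3.35672e-05)/2 = 0.00233160.
Integral + boundary = 0.0157002.
Correction k=1: B_{2}/2! · (f^{(1)}(31) − f^{(1)}(6)) = 1/12 · (-3.24844e-06 − (-0.00231481)) = 0.000192631.
Running total after k=1: 0.0158928.
Correction k=2: B_{4}/4! · (f^{(3)}(31) − f^{(3)}(6)) = −1/720 · (-6.76054e-08 − (-0.00128601)) = -1.78603e-06.
Running total after k=2: 0.0158910.
Correction k=3: B_{6}/6! · (f^{(5)}(31) − f^{(5)}(6)) = 1/30240 · (-2.95466e-09 − (-0.00150034)) = 4.96144e-08.

S_3 ≈ 0.0158911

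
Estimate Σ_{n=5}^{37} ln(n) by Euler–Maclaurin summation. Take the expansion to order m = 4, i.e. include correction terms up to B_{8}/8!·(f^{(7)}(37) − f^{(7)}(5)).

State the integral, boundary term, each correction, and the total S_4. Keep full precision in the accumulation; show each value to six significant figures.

Integral: ∫_5^37 ln(x) dx = 93.5568.
½[f(5) + f(37)] = ½[1.60944 + 3.61092] = 2.61018.
Integral + boundary = 96.1670.
Order-1 term: 1/12 · (0.0270270 − 0.200000) = -0.0144144.
After k=1: 96.1525.
Order-2 term: −1/720 · (3.94843e-05 − 0.0160000) = 2.21674e-05.
After k=2: 96.1526.
Order-3 term: 1/30240 · (3.46101e-07 − 0.00768000) = -2.53957e-07.
After k=3: 96.1526.
Order-4 term: −1/1209600 · (7.58439e-09 − 0.00921600) = 7.61904e-09.

S_4 ≈ 96.1526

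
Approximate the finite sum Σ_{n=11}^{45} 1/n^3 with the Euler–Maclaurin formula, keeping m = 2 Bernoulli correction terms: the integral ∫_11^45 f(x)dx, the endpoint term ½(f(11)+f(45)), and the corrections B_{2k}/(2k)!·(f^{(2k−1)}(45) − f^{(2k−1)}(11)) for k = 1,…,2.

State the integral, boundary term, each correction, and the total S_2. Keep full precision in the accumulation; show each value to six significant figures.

S_2 ≈ 0.00428343

The integral term ∫_11^45 1/x^3 dx = 0.00388532.
½[f(11) + f(45)] = ½[0.000751315 + 1.09739e-05] = 0.000381144.
Running total after boundary: 0.00426646.
Correction k=1: B_{2}/2! · (f^{(1)}(45) − f^{(1)}(11)) = 1/12 · (-7.31596e-07 − (-0.000204904)) = 1.70144e-05.
Running total after k=1: 0.00428348.
Correction k=2: B_{4}/4! · (f^{(3)}(45) − f^{(3)}(11)) = −1/720 · (-7.22564e-09 − (-3.38684e-05)) = -4.70295e-08.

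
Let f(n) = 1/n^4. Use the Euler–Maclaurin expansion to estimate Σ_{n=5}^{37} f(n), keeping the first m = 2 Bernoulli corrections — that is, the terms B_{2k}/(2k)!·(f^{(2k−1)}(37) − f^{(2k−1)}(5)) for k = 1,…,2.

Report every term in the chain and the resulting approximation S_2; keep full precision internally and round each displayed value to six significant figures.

The integral term ∫_5^37 1/x^4 dx = 0.00266009.
Endpoint term: (f(5) + f(37))/2 = (0.00160000 + 5.33572e-07)/2 = 0.000800267.
Running total after boundary: 0.00346035.
Order-1 term: 1/12 · (-5.76835e-08 − (-0.00128000)) = 0.000106662.
After k=1: 0.00356701.
Order-2 term: −1/720 · (-1.26406e-09 − (-0.00153600)) = -2.13333e-06.

S_2 ≈ 0.00356488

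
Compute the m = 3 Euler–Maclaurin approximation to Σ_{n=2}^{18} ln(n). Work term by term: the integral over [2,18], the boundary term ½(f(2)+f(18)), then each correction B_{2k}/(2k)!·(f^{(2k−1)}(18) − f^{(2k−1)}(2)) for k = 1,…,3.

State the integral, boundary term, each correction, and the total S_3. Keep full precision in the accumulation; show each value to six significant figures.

S_3 ≈ 36.3954

∫_2^18 ln(x) dx evaluates to 34.6404.
Endpoint term: (f(2) + f(18))/2 = (0.693147 + 2.89037)/2 = 1.79176.
So far: 36.4322.
Order-1 term: 1/12 · (0.0555556 − 0.500000) = -0.0370370.
Partial sum through k=1: 36.3951.
Order-2 term: −1/720 · (0.000342936 − 0.250000) = 0.000346746.
Partial sum through k=2: 36.3955.
Order-3 term: 1/30240 · (1.27013e-05 − 0.750000) = -2.48012e-05.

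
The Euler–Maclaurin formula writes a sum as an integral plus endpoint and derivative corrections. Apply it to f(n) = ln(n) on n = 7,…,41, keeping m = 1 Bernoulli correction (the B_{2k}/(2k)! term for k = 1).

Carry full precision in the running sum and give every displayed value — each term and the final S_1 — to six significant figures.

The integral term ∫_7^41 ln(x) dx = 104.635.
½[f(7) + f(41)] = ½[1.94591 + 3.71357] = 2.82974.
Integral + boundary = 107.465.
Order-1 term: 1/12 · (0.0243902 − 0.142857) = -0.00987224.

S_1 ≈ 107.455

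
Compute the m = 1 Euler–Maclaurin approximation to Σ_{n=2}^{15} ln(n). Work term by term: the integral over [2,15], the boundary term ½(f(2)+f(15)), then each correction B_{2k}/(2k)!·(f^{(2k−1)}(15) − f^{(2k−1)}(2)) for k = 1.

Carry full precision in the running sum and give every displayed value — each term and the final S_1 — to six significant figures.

S_1 ≈ 27.8989

The integral term ∫_2^15 ln(x) dx = 26.2345.
Boundary: ½(f(2) + f(15)) = ½(0.693147 + 2.70805) = 1.70060.
Running total after boundary: 27.9351.
Correction k=1: B_{2}/2! · (f^{(1)}(15) − f^{(1)}(2)) = 1/12 · (0.0666667 − 0.500000) = -0.0361111.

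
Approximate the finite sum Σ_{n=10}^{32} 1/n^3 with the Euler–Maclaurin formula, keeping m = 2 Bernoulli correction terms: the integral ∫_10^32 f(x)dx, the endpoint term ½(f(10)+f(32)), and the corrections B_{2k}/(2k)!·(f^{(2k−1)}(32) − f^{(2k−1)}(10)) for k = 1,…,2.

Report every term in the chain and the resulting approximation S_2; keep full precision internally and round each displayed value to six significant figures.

S_2 ≈ 0.00505166

∫_10^32 1/x^3 dx evaluates to 0.00451172.
½[f(10) + f(32)] = ½[0.00100000 + 3.05176e-05] = 0.000515259.
So far: 0.00502698.
Correction k=1: B_{2}/2! · (f^{(1)}(32) − f^{(1)}(10)) = 1/12 · (-2.86102e-06 − (-0.000300000)) = 2.47616e-05.
Running total after k=1: 0.00505174.
Correction k=2: B_{4}/4! · (f^{(3)}(32) − f^{(3)}(10)) = −1/720 · (-5.58794e-08 − (-6.00000e-05)) = -8.32557e-08.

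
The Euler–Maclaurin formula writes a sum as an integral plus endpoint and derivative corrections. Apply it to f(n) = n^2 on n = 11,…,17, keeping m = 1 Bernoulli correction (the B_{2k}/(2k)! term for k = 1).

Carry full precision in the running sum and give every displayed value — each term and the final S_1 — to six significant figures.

Integral: ∫_11^17 x^2 dx = 1194.00.
Endpoint term: (f(11) + f(17))/2 = (121.000 + 289.000)/2 = 205.000.
So far: 1399.00.
k=1: B_{2}/(2)! × [f^{(1)}(17) − f^{(1)}(11)] = 1/12 × (34.0000 − 22.0000) = 1.00000.

S_1 ≈ 1400.00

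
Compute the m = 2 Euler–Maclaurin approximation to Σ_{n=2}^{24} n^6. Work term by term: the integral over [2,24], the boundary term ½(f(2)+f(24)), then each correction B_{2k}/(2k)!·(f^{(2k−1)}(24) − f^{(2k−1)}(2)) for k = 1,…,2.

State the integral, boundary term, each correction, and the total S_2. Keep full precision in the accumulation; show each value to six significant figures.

∫_2^24 x^6 dx evaluates to 6.55210e+08.
Boundary: ½(f(2) + f(24)) = ½(64.0000 + 1.91103e+08) = 9.55515e+07.
Running total after boundary: 7.50762e+08.
k=1: B_{2}/(2)! × [f^{(1)}(24) − f^{(1)}(2)] = 1/12 × (4.77757e+07 − 192.000) = 3.98130e+06.
Partial sum through k=1: 7.54743e+08.
k=2: B_{4}/(4)! × [f^{(3)}(24) − f^{(3)}(2)] = −1/720 × (1.65888e+06 − 960.000) = -2302.67.

S_2 ≈ 7.54741e+08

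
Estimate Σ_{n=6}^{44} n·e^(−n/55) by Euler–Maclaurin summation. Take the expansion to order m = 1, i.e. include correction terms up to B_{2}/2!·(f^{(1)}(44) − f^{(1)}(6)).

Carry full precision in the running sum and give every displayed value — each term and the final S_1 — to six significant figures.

Integral: ∫_6^44 x·e^(−x/55) dx = 561.661.
Endpoint term: (f(6) + f(44))/2 = (5.37989 + 19.7705)/2 = 12.5752.
Running total after boundary: 574.236.
k=1: B_{2}/(2)! × [f^{(1)}(44) − f^{(1)}(6)] = 1/12 × (0.0898658 − 0.798833) = -0.0590806.

S_1 ≈ 574.177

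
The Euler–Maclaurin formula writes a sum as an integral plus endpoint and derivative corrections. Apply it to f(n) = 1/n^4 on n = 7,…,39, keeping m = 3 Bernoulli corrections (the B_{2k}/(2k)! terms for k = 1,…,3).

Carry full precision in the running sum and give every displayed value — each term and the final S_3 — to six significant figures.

S_3 ≈ 0.00119429

∫_7^39 1/x^4 dx evaluates to 0.000966198.
Endpoint term: (f(7) + f(39))/2 = (0.000416493 + 4.32257e-07)/2 = 0.000208463.
Integral + boundary = 0.00117466.
Correction k=1: B_{2}/2! · (f^{(1)}(39) − f^{(1)}(7)) = 1/12 · (-4.43340e-08 − (-0.000237996)) = 1.98293e-05.
Partial sum through k=1: 0.00119449.
Correction k=2: B_{4}/4! · (f^{(3)}(39) − f^{(3)}(7)) = −1/720 · (-8.74438e-10 − (-0.000145712)) = -2.02376e-07.
Partial sum through k=2: 0.00119429.
Correction k=3: B_{6}/6! · (f^{(5)}(39) − f^{(5)}(7)) = 1/30240 · (-3.21950e-11 − (-0.000166528)) = 5.50687e-09.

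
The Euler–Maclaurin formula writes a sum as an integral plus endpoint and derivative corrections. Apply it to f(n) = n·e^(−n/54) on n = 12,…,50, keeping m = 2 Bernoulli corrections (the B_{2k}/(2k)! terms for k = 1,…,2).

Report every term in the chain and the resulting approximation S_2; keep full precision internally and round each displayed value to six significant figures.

S_2 ≈ 643.628

∫_12^50 x·e^(−x/54) dx evaluates to 628.969.
Endpoint term: (f(12) + f(50))/2 = (9.60885 + 19.8082)/2 = 14.7085.
So far: 643.677.
k=1: B_{2}/(2)! × [f^{(1)}(50) − f^{(1)}(12)] = 1/12 × (0.0293455 − 0.622796) = -0.0494542.
Running total after k=1: 643.628.
k=2: B_{4}/(4)! × [f^{(3)}(50) − f^{(3)}(12)] = −1/720 × (0.000281781 − 0.000762781) = 6.68056e-07.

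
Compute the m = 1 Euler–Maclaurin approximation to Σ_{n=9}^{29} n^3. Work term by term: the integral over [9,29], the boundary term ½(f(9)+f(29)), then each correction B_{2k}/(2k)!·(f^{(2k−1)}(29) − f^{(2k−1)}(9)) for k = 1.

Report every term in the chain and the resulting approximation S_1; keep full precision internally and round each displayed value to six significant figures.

S_1 ≈ 187929

∫_9^29 x^3 dx evaluates to 175180.
½[f(9) + f(29)] = ½[729.000 + 24389.0] = 12559.0.
Running total after boundary: 187739.
Order-1 term: 1/12 · (2523.00 − 243.000) = 190.000.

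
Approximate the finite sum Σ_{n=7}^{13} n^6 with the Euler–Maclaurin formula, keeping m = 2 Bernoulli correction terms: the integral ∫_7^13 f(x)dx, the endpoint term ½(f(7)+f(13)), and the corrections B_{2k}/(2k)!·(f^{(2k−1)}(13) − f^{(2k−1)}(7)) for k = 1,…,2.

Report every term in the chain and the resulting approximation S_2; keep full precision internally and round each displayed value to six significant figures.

S_2 ≈ 1.14956e+07

The integral term ∫_7^13 x^6 dx = 8.84642e+06.
Boundary: ½(f(7) + f(13)) = ½(117649 + 4.82681e+06) = 2.47223e+06.
Integral + boundary = 1.13187e+07.
Order-1 term: 1/12 · (2.22776e+06 − 100842) = 177243.
Running total after k=1: 1.14959e+07.
Order-2 term: −1/720 · (263640 − 41160.0) = -309.000.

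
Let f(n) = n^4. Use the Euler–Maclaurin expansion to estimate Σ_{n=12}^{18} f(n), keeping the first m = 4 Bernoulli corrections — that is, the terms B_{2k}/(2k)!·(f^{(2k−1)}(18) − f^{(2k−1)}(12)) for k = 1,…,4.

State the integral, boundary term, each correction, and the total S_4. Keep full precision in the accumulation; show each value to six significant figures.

Integral: ∫_12^18 x^4 dx = 328147.
Endpoint term: (f(12) + f(18))/2 = (20736.0 + 104976)/2 = 62856.0.
So far: 391003.
Order-1 term: 1/12 · (23328.0 − 6912.00) = 1368.00.
After k=1: 392371.
Order-2 term: −1/720 · (432.000 − 288.000) = -0.200000.
After k=2: 392371.
Order-3 term: 1/30240 · (0.00000 − 0.00000) = 0.00000.
After k=3: 392371.
Order-4 term: −1/1209600 · (0.00000 − 0.00000) = 0.00000.

S_4 ≈ 392371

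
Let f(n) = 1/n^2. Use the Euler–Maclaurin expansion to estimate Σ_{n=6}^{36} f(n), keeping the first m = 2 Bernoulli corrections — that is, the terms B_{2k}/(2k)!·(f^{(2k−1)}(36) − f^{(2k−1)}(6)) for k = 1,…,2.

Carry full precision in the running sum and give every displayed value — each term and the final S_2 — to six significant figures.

The integral term ∫_6^36 1/x^2 dx = 0.138889.
½[f(6) + f(36)] = ½[0.0277778 + 0.000771605] = 0.0142747.
Integral + boundary = 0.153164.
Order-1 term: 1/12 · (-4.28669e-05 − (-0.00925926)) = 0.000768033.
Partial sum through k=1: 0.153932.
Order-2 term: −1/720 · (-3.96916e-07 − (-0.00308642)) = -4.28614e-06.

S_2 ≈ 0.153927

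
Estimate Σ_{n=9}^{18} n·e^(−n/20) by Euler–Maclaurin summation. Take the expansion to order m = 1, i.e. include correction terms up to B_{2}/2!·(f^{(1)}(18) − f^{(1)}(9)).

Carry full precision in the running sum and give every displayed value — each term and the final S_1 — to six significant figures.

S_1 ≈ 67.3340

Integral: ∫_9^18 x·e^(−x/20) dx = 60.8314.
½[f(9) + f(18)] = ½[5.73865 + 7.31825] = 6.52845.
Running total after boundary: 67.3598.
Correction k=1: B_{2}/2! · (f^{(1)}(18) − f^{(1)}(9)) = 1/12 · (0.0406570 − 0.350695) = -0.0258365.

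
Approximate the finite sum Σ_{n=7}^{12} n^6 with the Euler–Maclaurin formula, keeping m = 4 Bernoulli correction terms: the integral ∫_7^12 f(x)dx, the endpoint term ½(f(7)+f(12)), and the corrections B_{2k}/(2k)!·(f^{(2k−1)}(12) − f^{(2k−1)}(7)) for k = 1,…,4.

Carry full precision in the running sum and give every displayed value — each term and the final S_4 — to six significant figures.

Integral: ∫_7^12 x^6 dx = 5.00118e+06.
Endpoint term: (f(7) + f(12))/2 = (117649 + 2.98598e+06)/2 = 1.55182e+06.
Integral + boundary = 6.55300e+06.
k=1: B_{2}/(2)! × [f^{(1)}(12) − f^{(1)}(7)] = 1/12 × (1.49299e+06 − 100842) = 116012.
Partial sum through k=1: 6.66901e+06.
k=2: B_{4}/(4)! × [f^{(3)}(12) − f^{(3)}(7)] = −1/720 × (207360 − 41160.0) = -230.833.
Partial sum through k=2: 6.66878e+06.
k=3: B_{6}/(6)! × [f^{(5)}(12) − f^{(5)}(7)] = 1/30240 × (8640.00 − 5040.00) = 0.119048.
Partial sum through k=3: 6.66878e+06.
k=4: B_{8}/(8)! × [f^{(7)}(12) − f^{(7)}(7)] = −1/1209600 × (0.00000 − 0.00000) = 0.00000.

S_4 ≈ 6.66878e+06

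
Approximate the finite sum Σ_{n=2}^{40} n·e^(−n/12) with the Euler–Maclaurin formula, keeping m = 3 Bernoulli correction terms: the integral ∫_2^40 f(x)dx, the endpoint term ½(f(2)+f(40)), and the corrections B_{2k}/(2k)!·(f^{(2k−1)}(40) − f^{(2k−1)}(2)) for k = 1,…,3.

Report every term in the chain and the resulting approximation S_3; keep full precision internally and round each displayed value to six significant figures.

S_3 ≈ 121.443

The integral term ∫_2^40 x·e^(−x/12) dx = 119.948.
Endpoint term: (f(2) + f(40))/2 = (1.69296 + 1.42696)/2 = 1.55996.
So far: 121.508.
Correction k=1: B_{2}/2! · (f^{(1)}(40) − f^{(1)}(2)) = 1/12 · (-0.0832393 − 0.705401) = -0.0657201.
Running total after k=1: 121.443.
Correction k=2: B_{4}/4! · (f^{(3)}(40) − f^{(3)}(2)) = −1/720 · (-8.25787e-05 − 0.0166553) = 2.32471e-05.
Running total after k=2: 121.443.
Correction k=3: B_{6}/6! · (f^{(5)}(40) − f^{(5)}(2)) = 1/30240 · (2.86732e-06 − 0.000197306) = -6.42984e-09.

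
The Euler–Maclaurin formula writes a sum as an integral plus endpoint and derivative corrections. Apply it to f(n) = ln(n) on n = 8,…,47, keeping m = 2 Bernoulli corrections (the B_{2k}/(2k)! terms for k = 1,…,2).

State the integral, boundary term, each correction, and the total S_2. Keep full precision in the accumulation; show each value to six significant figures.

S_2 ≈ 128.278

∫_8^47 ln(x) dx evaluates to 125.321.
Endpoint term: (f(8) + f(47))/2 = (2.07944 + 3.85015)/2 = 2.96479.
So far: 128.286.
k=1: B_{2}/(2)! × [f^{(1)}(47) − f^{(1)}(8)] = 1/12 × (0.0212766 − 0.125000) = -0.00864362.
Running total after k=1: 128.278.
k=2: B_{4}/(4)! × [f^{(3)}(47) − f^{(3)}(8)] = −1/720 × (1.92636e-05 − 0.00390625) = 5.39859e-06.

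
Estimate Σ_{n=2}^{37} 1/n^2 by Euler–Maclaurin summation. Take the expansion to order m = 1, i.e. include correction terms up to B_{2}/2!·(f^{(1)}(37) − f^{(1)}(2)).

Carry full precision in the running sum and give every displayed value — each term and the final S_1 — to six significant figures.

The integral term ∫_2^37 1/x^2 dx = 0.472973.
Endpoint term: (f(2) + f(37))/2 = (0.250000 + 0.000730460)/2 = 0.125365.
Running total after boundary: 0.598338.
k=1: B_{2}/(2)! × [f^{(1)}(37) − f^{(1)}(2)] = 1/12 × (-3.94843e-05 − (-0.250000)) = 0.0208300.

S_1 ≈ 0.619168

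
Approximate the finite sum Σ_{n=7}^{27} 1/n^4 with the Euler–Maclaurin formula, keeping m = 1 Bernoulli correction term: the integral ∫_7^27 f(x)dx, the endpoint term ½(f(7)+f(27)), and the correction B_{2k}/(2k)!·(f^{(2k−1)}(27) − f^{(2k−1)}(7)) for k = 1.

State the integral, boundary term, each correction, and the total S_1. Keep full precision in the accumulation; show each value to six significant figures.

S_1 ≈ 0.00118388

∫_7^27 1/x^4 dx evaluates to 0.000954882.
½[f(7) + f(27)] = ½[0.000416493 + 1.88168e-06] = 0.000209187.
So far: 0.00116407.
Order-1 term: 1/12 · (-2.78767e-07 − (-0.000237996)) = 1.98098e-05.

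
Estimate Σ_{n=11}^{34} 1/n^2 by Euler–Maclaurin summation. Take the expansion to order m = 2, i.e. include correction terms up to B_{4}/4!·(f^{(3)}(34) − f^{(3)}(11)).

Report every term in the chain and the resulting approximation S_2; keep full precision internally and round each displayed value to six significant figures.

S_2 ≈ 0.0661829

∫_11^34 1/x^2 dx evaluates to 0.0614973.
Endpoint term: (f(11) + f(34))/2 = (0.00826446 + 0.000865052)/2 = 0.00456476.
So far: 0.0660621.
Order-1 term: 1/12 · (-5.08854e-05 − (-0.00150263)) = 0.000120979.
Running total after k=1: 0.0661831.
Order-2 term: −1/720 · (-5.28222e-07 − (-0.000149021)) = -2.06240e-07.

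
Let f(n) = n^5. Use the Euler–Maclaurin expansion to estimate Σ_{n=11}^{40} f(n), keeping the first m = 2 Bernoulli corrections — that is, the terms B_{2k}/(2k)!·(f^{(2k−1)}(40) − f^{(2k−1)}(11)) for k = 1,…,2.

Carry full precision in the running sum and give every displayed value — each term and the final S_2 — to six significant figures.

Integral: ∫_11^40 x^5 dx = 6.82371e+08.
½[f(11) + f(40)] = ½[161051 + 1.02400e+08] = 5.12805e+07.
Integral + boundary = 7.33652e+08.
k=1: B_{2}/(2)! × [f^{(1)}(40) − f^{(1)}(11)] = 1/12 × (1.28000e+07 − 73205.0) = 1.06057e+06.
Partial sum through k=1: 7.34712e+08.
k=2: B_{4}/(4)! × [f^{(3)}(40) − f^{(3)}(11)] = −1/720 × (96000.0 − 7260.00) = -123.250.

S_2 ≈ 7.34712e+08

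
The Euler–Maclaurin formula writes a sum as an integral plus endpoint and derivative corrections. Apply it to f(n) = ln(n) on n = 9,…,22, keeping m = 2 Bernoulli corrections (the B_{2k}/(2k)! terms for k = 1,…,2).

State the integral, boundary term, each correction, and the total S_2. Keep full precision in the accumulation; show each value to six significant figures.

Integral: ∫_9^22 ln(x) dx = 35.2279.
Boundary: ½(f(9) + f(22)) = ½(2.19722 + 3.09104) = 2.64413.
Integral + boundary = 37.8720.
Order-1 term: 1/12 · (0.0454545 − 0.111111) = -0.00547138.
Partial sum through k=1: 37.8666.
Order-2 term: −1/720 · (0.000187829 − 0.00274348) = 3.54952e-06.

S_2 ≈ 37.8666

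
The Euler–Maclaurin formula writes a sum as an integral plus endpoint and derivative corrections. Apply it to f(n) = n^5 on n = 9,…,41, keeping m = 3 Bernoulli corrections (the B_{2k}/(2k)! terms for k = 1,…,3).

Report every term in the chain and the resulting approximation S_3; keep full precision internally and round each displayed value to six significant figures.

∫_9^41 x^5 dx evaluates to 7.91595e+08.
Boundary: ½(f(9) + f(41)) = ½(59049.0 + 1.15856e+08) = 5.79576e+07.
Integral + boundary = 8.49553e+08.
Correction k=1: B_{2}/2! · (f^{(1)}(41) − f^{(1)}(9)) = 1/12 · (1.41288e+07 − 32805.0) = 1.17467e+06.
After k=1: 8.50728e+08.
Correction k=2: B_{4}/4! · (f^{(3)}(41) − f^{(3)}(9)) = −1/720 · (100860 − 4860.00) = -133.333.
After k=2: 8.50728e+08.
Correction k=3: B_{6}/6! · (f^{(5)}(41) − f^{(5)}(9)) = 1/30240 · (120.000 − 120.000) = 0.00000.

S_3 ≈ 8.50728e+08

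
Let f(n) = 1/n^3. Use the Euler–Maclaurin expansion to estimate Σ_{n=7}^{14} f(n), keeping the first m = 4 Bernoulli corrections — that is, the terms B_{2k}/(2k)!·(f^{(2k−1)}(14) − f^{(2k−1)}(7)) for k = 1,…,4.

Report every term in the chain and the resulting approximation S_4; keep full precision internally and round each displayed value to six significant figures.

S_4 ≈ 0.00938994

The integral term ∫_7^14 1/x^3 dx = 0.00765306.
Boundary: ½(f(7) + f(14)) = ½(0.00291545 + 0.000364431) = 0.00163994.
So far: 0.00929300.
Order-1 term: 1/12 · (-7.80925e-05 − (-0.00124948)) = 9.76156e-05.
Running total after k=1: 0.00939062.
Order-2 term: −1/720 · (-7.96862e-06 − (-0.000509992)) = -6.97254e-07.
Running total after k=2: 0.00938992.
Order-3 term: 1/30240 · (-1.70756e-06 − (-0.000437136)) = 1.43991e-08.
Running total after k=3: 0.00938994.
Order-4 term: −1/1209600 · (-6.27267e-07 − (-0.000642322)) = -5.30501e-10.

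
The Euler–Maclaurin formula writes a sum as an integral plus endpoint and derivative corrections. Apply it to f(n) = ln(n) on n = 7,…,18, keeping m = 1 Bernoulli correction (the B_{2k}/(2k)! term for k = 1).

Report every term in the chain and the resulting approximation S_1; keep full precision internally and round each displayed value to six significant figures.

The integral term ∫_7^18 ln(x) dx = 27.4053.
Endpoint term: (f(7) + f(18))/2 = (1.94591 + 2.89037)/2 = 2.41814.
Running total after boundary: 29.8235.
Order-1 term: 1/12 · (0.0555556 − 0.142857) = -0.00727513.

S_1 ≈ 29.8162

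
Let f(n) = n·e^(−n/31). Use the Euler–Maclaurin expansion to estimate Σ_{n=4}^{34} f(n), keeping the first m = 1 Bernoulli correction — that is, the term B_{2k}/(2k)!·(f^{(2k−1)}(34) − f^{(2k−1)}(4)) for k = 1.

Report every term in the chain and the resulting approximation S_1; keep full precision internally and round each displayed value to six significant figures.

S_1 ≈ 288.122

∫_4^34 x·e^(−x/31) dx evaluates to 280.754.
Endpoint term: (f(4) + f(34))/2 = (3.51578 + 11.3542)/2 = 7.43498.
So far: 288.189.
Correction k=1: B_{2}/2! · (f^{(1)}(34) − f^{(1)}(4)) = 1/12 · (-0.0323174 − 0.765533) = -0.0664876.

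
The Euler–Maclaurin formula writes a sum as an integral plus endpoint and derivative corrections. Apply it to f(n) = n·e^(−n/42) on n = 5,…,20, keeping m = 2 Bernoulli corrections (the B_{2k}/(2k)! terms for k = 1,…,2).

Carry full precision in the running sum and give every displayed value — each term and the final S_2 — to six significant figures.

S_2 ≈ 143.380

Integral: ∫_5^20 x·e^(−x/42) dx = 134.987.
½[f(5) + f(20)] = ½[4.43883 + 12.4229] = 8.43087.
So far: 143.418.
Correction k=1: B_{2}/2! · (f^{(1)}(20) − f^{(1)}(5)) = 1/12 · (0.325362 − 0.782079) = -0.0380598.
Partial sum through k=1: 143.380.
Correction k=2: B_{4}/4! · (f^{(3)}(20) − f^{(3)}(5)) = −1/720 · (0.000888692 − 0.00144989) = 7.79445e-07.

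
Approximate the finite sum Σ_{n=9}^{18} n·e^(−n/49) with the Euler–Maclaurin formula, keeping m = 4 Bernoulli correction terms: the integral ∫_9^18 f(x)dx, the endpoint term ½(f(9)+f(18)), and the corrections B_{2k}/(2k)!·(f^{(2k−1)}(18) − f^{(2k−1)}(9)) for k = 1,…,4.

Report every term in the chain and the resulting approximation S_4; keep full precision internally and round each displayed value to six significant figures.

∫_9^18 x·e^(−x/49) dx evaluates to 91.4286.
Boundary: ½(f(9) + f(18)) = ½(7.48987 + 12.4662) = 9.97806.
Integral + boundary = 101.407.
Correction k=1: B_{2}/2! · (f^{(1)}(18) − f^{(1)}(9)) = 1/12 · (0.438156 − 0.679353) = -0.0200997.
Partial sum through k=1: 101.387.
Correction k=2: B_{4}/4! · (f^{(3)}(18) − f^{(3)}(9)) = −1/720 · (0.000759390 − 0.000976163) = 3.01074e-07.
Partial sum through k=2: 101.387.
Correction k=3: B_{6}/6! · (f^{(5)}(18) − f^{(5)}(9)) = 1/30240 · (5.56556e-07 − 6.95286e-07) = -4.58763e-12.
Partial sum through k=3: 101.387.
Correction k=4: B_{8}/8! · (f^{(7)}(18) − f^{(7)}(9)) = −1/1209600 · (3.31875e-10 − 4.09832e-10) = 6.44486e-17.

S_4 ≈ 101.387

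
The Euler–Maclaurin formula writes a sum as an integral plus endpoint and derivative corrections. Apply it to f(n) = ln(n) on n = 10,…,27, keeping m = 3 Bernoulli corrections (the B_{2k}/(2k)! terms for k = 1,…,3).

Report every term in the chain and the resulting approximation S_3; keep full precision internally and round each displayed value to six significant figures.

Integral: ∫_10^27 ln(x) dx = 48.9617.
½[f(10) + f(27)] = ½[2.30259 + 3.29584] = 2.79921.
Running total after boundary: 51.7610.
k=1: B_{2}/(2)! × [f^{(1)}(27) − f^{(1)}(10)] = 1/12 × (0.0370370 − 0.100000) = -0.00524691.
After k=1: 51.7557.
k=2: B_{4}/(4)! × [f^{(3)}(27) − f^{(3)}(10)] = −1/720 × (0.000101611 − 0.00200000) = 2.63665e-06.
After k=2: 51.7557.
k=3: B_{6}/(6)! × [f^{(5)}(27) − f^{(5)}(10)] = 1/30240 × (1.67260e-06 − 0.000240000) = -7.88120e-09.

S_3 ≈ 51.7557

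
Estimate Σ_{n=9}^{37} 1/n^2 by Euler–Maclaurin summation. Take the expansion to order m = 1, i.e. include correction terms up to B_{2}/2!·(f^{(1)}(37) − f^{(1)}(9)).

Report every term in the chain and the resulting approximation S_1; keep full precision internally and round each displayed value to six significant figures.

∫_9^37 1/x^2 dx evaluates to 0.0840841.
½[f(9) + f(37)] = ½[0.0123457 + 0.000730460] = 0.00653807.
Integral + boundary = 0.0906222.
Correction k=1: B_{2}/2! · (f^{(1)}(37) − f^{(1)}(9)) = 1/12 · (-3.94843e-05 − (-0.00274348)) = 0.000225333.

S_1 ≈ 0.0908475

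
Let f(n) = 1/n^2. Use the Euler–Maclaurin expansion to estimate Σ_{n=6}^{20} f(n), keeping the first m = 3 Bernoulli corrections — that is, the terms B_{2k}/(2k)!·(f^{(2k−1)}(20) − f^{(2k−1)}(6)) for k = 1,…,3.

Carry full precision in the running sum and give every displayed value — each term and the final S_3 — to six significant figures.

S_3 ≈ 0.132552

∫_6^20 1/x^2 dx evaluates to 0.116667.
Boundary: ½(f(6) + f(20)) = ½(0.0277778 + 0.00250000) = 0.0151389.
Integral + boundary = 0.131806.
Correction k=1: B_{2}/2! · (f^{(1)}(20) − f^{(1)}(6)) = 1/12 · (-0.000250000 − (-0.00925926)) = 0.000750772.
Running total after k=1: 0.132556.
Correction k=2: B_{4}/4! · (f^{(3)}(20) − f^{(3)}(6)) = −1/720 · (-7.50000e-06 − (-0.00308642)) = -4.27628e-06.
Running total after k=2: 0.132552.
Correction k=3: B_{6}/6! · (f^{(5)}(20) − f^{(5)}(6)) = 1/30240 · (-5.62500e-07 − (-0.00257202)) = 8.50349e-08.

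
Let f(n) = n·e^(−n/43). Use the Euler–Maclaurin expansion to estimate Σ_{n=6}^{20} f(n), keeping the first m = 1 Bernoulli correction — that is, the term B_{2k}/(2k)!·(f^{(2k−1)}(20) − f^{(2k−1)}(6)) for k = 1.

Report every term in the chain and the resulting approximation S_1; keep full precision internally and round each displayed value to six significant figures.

Integral: ∫_6^20 x·e^(−x/43) dx = 131.170.
Boundary: ½(f(6) + f(20)) = ½(5.21858 + 12.5612) = 8.88991.
So far: 140.060.
Order-1 term: 1/12 · (0.335940 − 0.748400) = -0.0343717.

S_1 ≈ 140.025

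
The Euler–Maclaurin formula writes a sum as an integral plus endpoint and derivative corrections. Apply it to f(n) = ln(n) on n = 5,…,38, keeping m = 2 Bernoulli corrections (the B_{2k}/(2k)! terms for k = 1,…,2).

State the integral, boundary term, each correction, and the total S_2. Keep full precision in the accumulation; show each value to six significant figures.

∫_5^38 ln(x) dx evaluates to 97.1811.
½[f(5) + f(38)] = ½[1.60944 + 3.63759] = 2.62351.
Running total after boundary: 99.8046.
Order-1 term: 1/12 · (0.0263158 − 0.200000) = -0.0144737.
Partial sum through k=1: 99.7901.
Order-2 term: −1/720 · (3.64485e-05 − 0.0160000) = 2.21716e-05.

S_2 ≈ 99.7901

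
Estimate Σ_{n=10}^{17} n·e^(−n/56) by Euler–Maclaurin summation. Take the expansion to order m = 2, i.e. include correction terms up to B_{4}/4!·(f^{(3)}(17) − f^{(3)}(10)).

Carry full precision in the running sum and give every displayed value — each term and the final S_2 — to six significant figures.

Integral: ∫_10^17 x·e^(−x/56) dx = 73.9038.
Boundary: ½(f(10) + f(17)) = ½(8.36464 + 12.5490) = 10.4568.
So far: 84.3607.
Order-1 term: 1/12 · (0.514088 − 0.687096) = -0.0144173.
After k=1: 84.3463.
Order-2 term: −1/720 · (0.000634707 − 0.000752559) = 1.63683e-07.

S_2 ≈ 84.3463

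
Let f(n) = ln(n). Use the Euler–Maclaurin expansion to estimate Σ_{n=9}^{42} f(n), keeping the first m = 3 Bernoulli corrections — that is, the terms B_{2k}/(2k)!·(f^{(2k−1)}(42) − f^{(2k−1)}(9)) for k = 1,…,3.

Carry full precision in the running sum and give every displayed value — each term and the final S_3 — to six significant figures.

S_3 ≈ 107.167

The integral term ∫_9^42 ln(x) dx = 104.207.
Endpoint term: (f(9) + f(42))/2 = (2.19722 + 3.73767)/2 = 2.96745.
Integral + boundary = 107.175.
Correction k=1: B_{2}/2! · (f^{(1)}(42) − f^{(1)}(9)) = 1/12 · (0.0238095 − 0.111111) = -0.00727513.
Partial sum through k=1: 107.167.
Correction k=2: B_{4}/4! · (f^{(3)}(42) − f^{(3)}(9)) = −1/720 · (2.69949e-05 − 0.00274348) = 3.77290e-06.
Partial sum through k=2: 107.167.
Correction k=3: B_{6}/6! · (f^{(5)}(42) − f^{(5)}(9)) = 1/30240 · (1.83639e-07 − 0.000406442) = -1.34345e-08.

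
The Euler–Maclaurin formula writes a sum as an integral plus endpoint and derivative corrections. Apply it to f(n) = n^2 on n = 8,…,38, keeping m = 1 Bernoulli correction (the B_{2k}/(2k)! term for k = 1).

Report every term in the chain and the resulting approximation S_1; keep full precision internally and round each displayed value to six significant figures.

Integral: ∫_8^38 x^2 dx = 18120.0.
Boundary: ½(f(8) + f(38)) = ½(64.0000 + 1444.00) = 754.000.
Running total after boundary: 18874.0.
Order-1 term: 1/12 · (76.0000 − 16.0000) = 5.00000.

S_1 ≈ 18879.0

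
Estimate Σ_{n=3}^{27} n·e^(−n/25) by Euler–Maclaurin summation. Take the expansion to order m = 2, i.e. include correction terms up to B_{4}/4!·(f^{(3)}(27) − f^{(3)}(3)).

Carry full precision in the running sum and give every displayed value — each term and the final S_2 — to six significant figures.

S_2 ≈ 185.218

∫_3^27 x·e^(−x/25) dx evaluates to 179.370.
Endpoint term: (f(3) + f(27))/2 = (2.66076 + 9.16908)/2 = 5.91492.
Running total after boundary: 185.285.
k=1: B_{2}/(2)! × [f^{(1)}(27) − f^{(1)}(3)] = 1/12 × (-0.0271676 − 0.780490) = -0.0673048.
After k=1: 185.218.
k=2: B_{4}/(4)! × [f^{(3)}(27) − f^{(3)}(3)] = −1/720 × (0.00104324 − 0.00408693) = 4.22735e-06.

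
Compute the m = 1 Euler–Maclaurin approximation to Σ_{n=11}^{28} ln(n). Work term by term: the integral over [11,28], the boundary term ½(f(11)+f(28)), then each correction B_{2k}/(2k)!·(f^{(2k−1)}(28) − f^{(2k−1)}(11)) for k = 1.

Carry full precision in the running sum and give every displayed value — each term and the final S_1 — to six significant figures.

Integral: ∫_11^28 ln(x) dx = 49.9249.
½[f(11) + f(28)] = ½[2.39790 + 3.33220] = 2.86505.
So far: 52.7899.
Correction k=1: B_{2}/2! · (f^{(1)}(28) − f^{(1)}(11)) = 1/12 · (0.0357143 − 0.0909091) = -0.00459957.

S_1 ≈ 52.7853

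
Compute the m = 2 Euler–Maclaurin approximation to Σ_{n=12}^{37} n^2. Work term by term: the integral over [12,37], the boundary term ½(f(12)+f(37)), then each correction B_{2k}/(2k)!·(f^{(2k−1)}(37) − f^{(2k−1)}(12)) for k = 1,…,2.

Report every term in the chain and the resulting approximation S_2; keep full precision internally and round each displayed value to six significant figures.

S_2 ≈ 17069.0

∫_12^37 x^2 dx evaluates to 16308.3.
Boundary: ½(f(12) + f(37)) = ½(144.000 + 1369.00) = 756.500.
Running total after boundary: 17064.8.
k=1: B_{2}/(2)! × [f^{(1)}(37) − f^{(1)}(12)] = 1/12 × (74.0000 − 24.0000) = 4.16667.
After k=1: 17069.0.
k=2: B_{4}/(4)! × [f^{(3)}(37) − f^{(3)}(12)] = −1/720 × (0.00000 − 0.00000) = 0.00000.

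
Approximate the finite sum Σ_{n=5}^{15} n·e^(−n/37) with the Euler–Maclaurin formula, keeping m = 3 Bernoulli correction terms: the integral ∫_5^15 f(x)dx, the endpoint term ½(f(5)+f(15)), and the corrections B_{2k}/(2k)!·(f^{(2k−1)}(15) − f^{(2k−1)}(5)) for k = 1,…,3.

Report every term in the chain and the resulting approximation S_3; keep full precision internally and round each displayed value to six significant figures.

S_3 ≈ 81.9822

Integral: ∫_5^15 x·e^(−x/37) dx = 74.8278.
½[f(5) + f(15)] = ½[4.36799 + 10.0006] = 7.18429.
Running total after boundary: 82.0121.
Correction k=1: B_{2}/2! · (f^{(1)}(15) − f^{(1)}(5)) = 1/12 · (0.396420 − 0.755544) = -0.0299270.
After k=1: 81.9822.
Correction k=2: B_{4}/4! · (f^{(3)}(15) − f^{(3)}(5)) = −1/720 · (0.00126357 − 0.00182815) = 7.84136e-07.
After k=2: 81.9822.
Correction k=3: B_{6}/6! · (f^{(5)}(15) − f^{(5)}(5)) = 1/30240 · (1.63446e-06 − 2.26765e-06) = -2.09386e-11.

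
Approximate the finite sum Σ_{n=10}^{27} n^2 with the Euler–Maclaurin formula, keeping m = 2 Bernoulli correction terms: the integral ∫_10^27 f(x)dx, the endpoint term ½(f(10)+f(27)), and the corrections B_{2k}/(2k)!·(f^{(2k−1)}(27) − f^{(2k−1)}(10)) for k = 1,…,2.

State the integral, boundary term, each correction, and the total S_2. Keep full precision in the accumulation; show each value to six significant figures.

The integral term ∫_10^27 x^2 dx = 6227.67.
Endpoint term: (f(10) + f(27))/2 = (100.000 + 729.000)/2 = 414.500.
Running total after boundary: 6642.17.
Correction k=1: B_{2}/2! · (f^{(1)}(27) − f^{(1)}(10)) = 1/12 · (54.0000 − 20.0000) = 2.83333.
Running total after k=1: 6645.00.
Correction k=2: B_{4}/4! · (f^{(3)}(27) − f^{(3)}(10)) = −1/720 · (0.00000 − 0.00000) = 0.00000.

S_2 ≈ 6645.00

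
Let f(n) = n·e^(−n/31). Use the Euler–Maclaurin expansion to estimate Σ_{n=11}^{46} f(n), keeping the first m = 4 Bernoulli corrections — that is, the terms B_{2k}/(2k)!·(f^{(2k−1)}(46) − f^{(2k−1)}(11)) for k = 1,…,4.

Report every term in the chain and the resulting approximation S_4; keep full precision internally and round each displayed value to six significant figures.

The integral term ∫_11^46 x·e^(−x/31) dx = 371.803.
½[f(11) + f(46)] = ½[7.71415 + 10.4309] = 9.07251.
Integral + boundary = 380.876.
Order-1 term: 1/12 · (-0.109722 − 0.452443) = -0.0468471.
Partial sum through k=1: 380.829.
Order-2 term: −1/720 · (0.000357747 − 0.00193030) = 2.18410e-06.
Partial sum through k=2: 380.829.
Order-3 term: 1/30240 · (8.63338e-07 − 3.52736e-06) = -8.80959e-11.
Partial sum through k=3: 380.829.
Order-4 term: −1/1209600 · (1.40938e-09 − 5.25087e-09) = 3.17583e-15.

S_4 ≈ 380.829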